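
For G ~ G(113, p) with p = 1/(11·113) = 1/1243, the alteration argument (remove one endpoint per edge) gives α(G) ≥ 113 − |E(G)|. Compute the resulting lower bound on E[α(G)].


E[|E(G)|] = C(113, 2)·p = 6328 · (1/1243) = 56/11.
E[α(G)] ≥ n − E[|E(G)|] = 113 − 56/11 = 1187/11.
Numerically: ≈ 107.909091.
(This is only a lower bound; the true E[α(G)] may be larger.)

E[α(G)] ≥ 1187/11 ≈ 107.909091.


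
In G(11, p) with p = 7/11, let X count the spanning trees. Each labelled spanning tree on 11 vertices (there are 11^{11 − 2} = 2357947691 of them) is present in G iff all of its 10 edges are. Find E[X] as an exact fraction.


K_11 has 11^{11 − 2} = 2357947691 labelled spanning trees.
For each such spanning tree H, let X_H = 1 if all 10 edges of H are present in G. Then P[X_H = 1] = p^{10} = (7/11)^{10} = 282475249/25937424601.
Summing the indicators: E[X] = Σ_H E[X_H] = 2357947691 · p^{10} = 2357947691 · 282475249/25937424601 = 282475249/11.
Numerically: E[X] ≈ 2.57e+07.

E[X] = 2357947691 · (7/11)^{10} = 282475249/11 ≈ 2.57e+07.


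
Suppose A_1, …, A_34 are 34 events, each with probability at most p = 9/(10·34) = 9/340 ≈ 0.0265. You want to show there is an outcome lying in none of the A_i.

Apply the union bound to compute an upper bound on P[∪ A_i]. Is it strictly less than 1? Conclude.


Union bound: P[∪_{i=1}^{34} A_i] ≤ Σ_i P[A_i] ≤ 34·p = 34·(9/340) = 9/10.
Numerically: 9/10 ≈ 0.9000.
Is 9/10 < 1? YES.
Since P[∪ A_i] ≤ 9/10 < 1, the complement has P[∩ A_i^c] ≥ 1 − 9/10 = 1/10 > 0, so some outcome avoids every A_i.

34·p = 9/10 ≈ 0.9000; existence CERTIFIED by the union bound.


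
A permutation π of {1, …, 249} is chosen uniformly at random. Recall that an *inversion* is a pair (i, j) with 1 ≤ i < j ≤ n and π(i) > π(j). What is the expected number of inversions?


Write X = Σ X_I over the C(249, 2) = 30876 pairs i < j, with X_I the indicator of one inversion.
There are 30876 indicators.
For each fixed pair i < j, the values π(i) and π(j) are two distinct elements of {1, …, 249} in uniformly random order; by symmetry P[π(i) > π(j)] = 1/2.
By linearity: E[X] = 30876 · (1/2) = C(249, 2) · (1/2) = 30876/2 = 15438 ≈ 15438.0000.

E[X] = 15438 = 15438.0000.


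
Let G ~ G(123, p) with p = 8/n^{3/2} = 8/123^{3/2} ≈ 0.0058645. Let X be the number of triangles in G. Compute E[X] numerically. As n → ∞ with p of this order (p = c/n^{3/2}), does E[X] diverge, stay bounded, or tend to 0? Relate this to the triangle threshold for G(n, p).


Number of potential triangles: C(123, 3) = 302621.
Each occurs with probability p³ ≈ (0.0058645)³ ≈ 2.0169585e-07.
By linearity: E[X] = C(123, 3)·p³ ≈ 302621 · 2.0169585e-07 ≈ 0.06104.
Since α = 3/2 > 1, p = c/n^{3/2} = o(1/n) is below the triangle threshold p ~ 1/n. Asymptotically E[X] ~ (c³/6)·n^{3(1−α)} = (8³/6)·n^{-1.5} → 0, so by Markov's inequality G has no triangles w.h.p.

E[X] ≈ 0.06104; in regime p = Θ(1/n^{3/2}) E[X] tends to 0 (below the triangle threshold p ~ 1/n).


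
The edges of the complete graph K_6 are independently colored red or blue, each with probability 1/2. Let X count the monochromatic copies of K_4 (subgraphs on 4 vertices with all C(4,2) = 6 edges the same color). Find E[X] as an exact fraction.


Let X = Σ_S X_S over the C(6, 4) = 15 subsets S of size 4, where X_S = 1 if the K_4 on S is monochromatic.
For a fixed S, the K_4 on S has C(4, 2) = 6 edges. P[all 6 edges red] = (1/2)^6, and likewise for blue, so P[monochromatic] = 2·(1/2)^6 = 2^{1 − 6} = 1/32.
Summing: E[X] = C(6, 4) · 2^{1 − 6} = 15 · 1/32 = 15/32.
Numerically: E[X] ≈ 0.46875.

E[X] = C(6,4)·2^(1−C(4,2)) = 15/32 ≈ 0.46875.


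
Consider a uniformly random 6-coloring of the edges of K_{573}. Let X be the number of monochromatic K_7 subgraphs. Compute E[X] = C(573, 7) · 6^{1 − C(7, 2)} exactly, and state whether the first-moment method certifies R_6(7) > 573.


E[X] = C(573, 7) · 6^{1 − 21} = 3878597732564412 · 6^{−20} = 3878597732564412/3656158440062976.
As a reduced fraction: E[X] = 11970980656063/11284439629824 ≈ 1.0608.
Is E[X] < 1? NO.
Since E[X] ≥ 1, the first-moment bound is inconclusive at n = 573; it does NOT by itself certify R_6(7) > 573.

E[X] = 11970980656063/11284439629824 ≈ 1.0608; E[X] ≥ 1; first-moment method inconclusive here.


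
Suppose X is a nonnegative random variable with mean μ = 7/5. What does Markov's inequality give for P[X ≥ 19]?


μ = E[X] = 7/5, a = 19.
Markov: P[X ≥ 19] ≤ μ/a = (7/5)/19 = 7/95.
Numerically: ≈ 0.07368.
(Since a = 19 > μ = 1.40000, the bound 7/95 is < 1 and informative.)

P[X ≥ 19] ≤ 7/95 ≈ 0.07368.


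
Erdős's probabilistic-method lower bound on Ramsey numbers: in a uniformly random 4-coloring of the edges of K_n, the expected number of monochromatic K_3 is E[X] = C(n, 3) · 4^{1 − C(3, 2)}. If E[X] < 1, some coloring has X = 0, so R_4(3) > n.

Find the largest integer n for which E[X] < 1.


We need C(n, 3) · 4^{1 − 3} < 1, i.e. C(n, 3) < 4^{3 − 1} = 16.
Check values of n near the boundary:
  n = 3: C(3, 3) = 1; 1 < 16? YES
  n = 4: C(4, 3) = 4; 4 < 16? YES
  n = 5: C(5, 3) = 10; 10 < 16? YES
  n = 6: C(6, 3) = 20; 20 < 16? NO
  n = 7: C(7, 3) = 35; 35 < 16? NO
The largest n with C(n, 3) < 16 is n = 5 (where E[X] = 5/8 ≈ 0.625). Hence R_4(3) > 5, i.e. R_4(3) ≥ 6.

Largest n = 5; hence R_4(3) > 5.


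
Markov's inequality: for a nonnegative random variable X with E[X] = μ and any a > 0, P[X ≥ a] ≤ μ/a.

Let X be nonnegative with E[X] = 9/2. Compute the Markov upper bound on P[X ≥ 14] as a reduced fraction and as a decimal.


μ = E[X] = 9/2, a = 14.
Markov: P[X ≥ 14] ≤ μ/a = (9/2)/14 = 9/28.
Numerically: ≈ 0.321.
(Since a = 14 > μ = 4.500, the bound 9/28 is < 1 and informative.)

P[X ≥ 14] ≤ 9/28 ≈ 0.321.


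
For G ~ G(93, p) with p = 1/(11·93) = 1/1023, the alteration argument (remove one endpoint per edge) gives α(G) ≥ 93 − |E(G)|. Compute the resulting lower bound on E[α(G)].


E[|E(G)|] = C(93, 2)·p = 4278 · (1/1023) = 46/11.
E[α(G)] ≥ n − E[|E(G)|] = 93 − 46/11 = 977/11.
Numerically: ≈ 88.818182.
(This is only a lower bound; the true E[α(G)] may be larger.)

E[α(G)] ≥ 977/11 ≈ 88.818182.


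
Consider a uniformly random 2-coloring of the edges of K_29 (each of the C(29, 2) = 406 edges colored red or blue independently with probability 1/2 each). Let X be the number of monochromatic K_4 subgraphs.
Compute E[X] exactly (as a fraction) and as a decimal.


Let X = Σ_S X_S over the C(29, 4) = 23751 subsets S of size 4, where X_S = 1 if the K_4 on S is monochromatic.
For a fixed S, the K_4 on S has C(4, 2) = 6 edges. P[all 6 edges red] = (1/2)^6, and likewise for blue, so P[monochromatic] = 2·(1/2)^6 = 2^{1 − 6} = 1/32.
By linearity: E[X] = C(29, 4) · 2^{1 − 6} = 23751 · 1/32 = 23751/32.
Numerically: E[X] ≈ 742.219.

E[X] = C(29,4)·2^(1−C(4,2)) = 23751/32 ≈ 742.219.


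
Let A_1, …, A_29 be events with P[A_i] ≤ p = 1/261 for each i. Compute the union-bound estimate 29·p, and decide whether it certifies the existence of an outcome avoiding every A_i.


Union bound: P[∪_{i=1}^{29} A_i] ≤ Σ_i P[A_i] ≤ 29·p = 29·(1/261) = 1/9.
Numerically: 1/9 ≈ 0.1111111.
Is 1/9 < 1? YES.
Since P[∪ A_i] ≤ 1/9 < 1, the complement has P[∩ A_i^c] ≥ 1 − 1/9 = 8/9 > 0, so some outcome avoids every A_i.

29·p = 1/9 ≈ 0.1111111; existence CERTIFIED by the union bound.


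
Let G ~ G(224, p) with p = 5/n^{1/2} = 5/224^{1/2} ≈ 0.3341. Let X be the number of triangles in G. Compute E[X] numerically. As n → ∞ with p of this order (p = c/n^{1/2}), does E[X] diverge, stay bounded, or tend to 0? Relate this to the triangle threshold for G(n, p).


Number of potential triangles: C(224, 3) = 1848224.
Each occurs with probability p³ ≈ (0.3341)³ ≈ 3.728533e-02.
By linearity: E[X] = C(224, 3)·p³ ≈ 1848224 · 3.728533e-02 ≈ 68911.6408.
Since α = 1/2 < 1, p = c/n^{1/2} ≫ 1/n is above the triangle threshold p ~ 1/n. Asymptotically E[X] ~ (c³/6)·n^{3(1−α)} = (5³/6)·n^{1.5} → ∞; triangles are abundant w.h.p.

E[X] ≈ 68911.6408; in regime p = Θ(1/n^{1/2}) E[X] diverges (above the triangle threshold p ~ 1/n).


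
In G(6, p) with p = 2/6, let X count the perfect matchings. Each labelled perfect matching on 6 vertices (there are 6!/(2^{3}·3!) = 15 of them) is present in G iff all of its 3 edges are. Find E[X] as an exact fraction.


K_6 has 6!/(2^{3}·3!) = 15 labelled perfect matchings.
For each such perfect matching H, let X_H = 1 if all 3 edges of H are present in G. Then P[X_H = 1] = p^{3} = (1/3)^{3} = 1/27.
Summing the indicators: E[X] = Σ_H E[X_H] = 15 · p^{3} = 15 · 1/27 = 5/9.
Numerically: E[X] ≈ 0.556.

E[X] = 15 · (1/3)^{3} = 5/9 ≈ 0.556.


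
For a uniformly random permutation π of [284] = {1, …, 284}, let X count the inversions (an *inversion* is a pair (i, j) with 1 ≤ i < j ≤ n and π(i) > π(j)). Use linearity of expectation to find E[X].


Write X = Σ X_I over the C(284, 2) = 40186 pairs i < j, with X_I the indicator of one inversion.
There are 40186 indicators.
For each fixed pair i < j, the values π(i) and π(j) are two distinct elements of {1, …, 284} in uniformly random order; by symmetry P[π(i) > π(j)] = 1/2.
By linearity: E[X] = 40186 · (1/2) = C(284, 2) · (1/2) = 40186/2 = 20093 ≈ 20093.0000.

E[X] = 20093 = 20093.0000.


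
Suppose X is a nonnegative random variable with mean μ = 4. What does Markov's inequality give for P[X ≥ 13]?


μ = E[X] = 4, a = 13.
Markov: P[X ≥ 13] ≤ μ/a = (4)/13 = 4/13.
Numerically: ≈ 0.30769.
(Since a = 13 > μ = 4.00000, the bound 4/13 is < 1 and informative.)

P[X ≥ 13] ≤ 4/13 ≈ 0.30769.


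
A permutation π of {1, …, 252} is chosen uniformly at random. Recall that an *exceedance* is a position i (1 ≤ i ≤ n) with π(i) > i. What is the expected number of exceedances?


Write X = Σ_{i=1}^{252} X_i, where X_i = 1_{π(i) > i}.
For each fixed i, π(i) is uniform over {1, …, 252} (marginal of a uniform permutation), so P[π(i) > i] = (n − i)/n. Summing: Σ_{i=1}^{252} (n − i)/n = (0 + 1 + … + 251)/252 = 252(252 − 1)/(2·252) = (252 − 1)/2.
Hence E[X] = Σ_{i=1}^{252} (252 − i)/252 = 251/2 ≈ 125.500000.

E[X] = 251/2 = 125.500000.


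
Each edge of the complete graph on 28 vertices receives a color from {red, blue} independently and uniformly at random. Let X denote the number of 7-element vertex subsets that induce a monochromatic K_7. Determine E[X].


Let X = Σ_S X_S over the C(28, 7) = 1184040 subsets S of size 7, where X_S = 1 if the K_7 on S is monochromatic.
For a fixed S, the K_7 on S has C(7, 2) = 21 edges. P[all 21 edges red] = (1/2)^21, and likewise for blue, so P[monochromatic] = 2·(1/2)^21 = 2^{1 − 21} = 1/1048576.
Summing: E[X] = C(28, 7) · 2^{1 − 21} = 1184040 · 1/1048576 = 148005/131072.
Numerically: E[X] ≈ 1.12919.

E[X] = C(28,7)·2^(1−C(7,2)) = 148005/131072 ≈ 1.12919.


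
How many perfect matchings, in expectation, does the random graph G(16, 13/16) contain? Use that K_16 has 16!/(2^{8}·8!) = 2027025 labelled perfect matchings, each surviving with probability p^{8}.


K_16 has 16!/(2^{8}·8!) = 2027025 labelled perfect matchings.
For each such perfect matching H, let X_H = 1 if all 8 edges of H are present in G. Then P[X_H = 1] = p^{8} = (13/16)^{8} = 815730721/4294967296.
Summing the indicators: E[X] = Σ_H E[X_H] = 2027025 · p^{8} = 2027025 · 815730721/4294967296 = 1653506564735025/4294967296.
Numerically: E[X] ≈ 3.85e+05.

E[X] = 2027025 · (13/16)^{8} = 1653506564735025/4294967296 ≈ 3.85e+05.


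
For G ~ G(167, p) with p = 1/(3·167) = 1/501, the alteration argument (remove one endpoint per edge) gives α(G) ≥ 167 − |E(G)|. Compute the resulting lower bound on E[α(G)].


E[|E(G)|] = C(167, 2)·p = 13861 · (1/501) = 83/3.
E[α(G)] ≥ n − E[|E(G)|] = 167 − 83/3 = 418/3.
Numerically: ≈ 139.333333.
(This is only a lower bound; the true E[α(G)] may be larger.)

E[α(G)] ≥ 418/3 ≈ 139.333333.


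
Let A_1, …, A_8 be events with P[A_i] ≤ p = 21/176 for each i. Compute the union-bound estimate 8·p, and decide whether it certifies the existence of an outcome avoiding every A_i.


Union bound: P[∪_{i=1}^{8} A_i] ≤ Σ_i P[A_i] ≤ 8·p = 8·(21/176) = 21/22.
Numerically: 21/22 ≈ 0.954545.
Is 21/22 < 1? YES.
Since P[∪ A_i] ≤ 21/22 < 1, the complement has P[∩ A_i^c] ≥ 1 − 21/22 = 1/22 > 0, so some outcome avoids every A_i.

8·p = 21/22 ≈ 0.954545; existence CERTIFIED by the union bound.


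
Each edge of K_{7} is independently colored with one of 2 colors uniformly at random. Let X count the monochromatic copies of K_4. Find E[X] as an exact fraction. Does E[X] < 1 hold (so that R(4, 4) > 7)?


E[X] = C(7, 4) · 2^{1 − 6} = 35 · 2^{−5} = 35/32.
As a reduced fraction: E[X] = 35/32 ≈ 1.094.
Is E[X] < 1? NO.
Since E[X] ≥ 1, the first-moment bound is inconclusive at n = 7; it does NOT by itself certify R(4, 4) > 7.

E[X] = 35/32 ≈ 1.094; E[X] ≥ 1; first-moment method inconclusive here.


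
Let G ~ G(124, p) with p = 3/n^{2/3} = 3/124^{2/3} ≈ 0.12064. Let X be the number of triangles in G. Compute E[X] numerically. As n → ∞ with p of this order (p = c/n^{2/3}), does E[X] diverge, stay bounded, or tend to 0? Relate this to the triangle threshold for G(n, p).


Number of potential triangles: C(124, 3) = 310124.
Each occurs with probability p³ ≈ (0.12064)³ ≈ 1.7559834e-03.
By linearity: E[X] = C(124, 3)·p³ ≈ 310124 · 1.7559834e-03 ≈ 544.57258.
Since α = 2/3 < 1, p = c/n^{2/3} ≫ 1/n is above the triangle threshold p ~ 1/n. Asymptotically E[X] ~ (c³/6)·n^{3(1−α)} = (3³/6)·n^{1} → ∞; triangles are abundant w.h.p.

E[X] ≈ 544.57258; in regime p = Θ(1/n^{2/3}) E[X] diverges (above the triangle threshold p ~ 1/n).


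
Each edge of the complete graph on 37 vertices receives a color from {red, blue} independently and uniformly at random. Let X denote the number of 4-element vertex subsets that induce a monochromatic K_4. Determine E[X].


Let X = Σ_S X_S over the C(37, 4) = 66045 subsets S of size 4, where X_S = 1 if the K_4 on S is monochromatic.
For a fixed S, the K_4 on S has C(4, 2) = 6 edges. P[all 6 edges red] = (1/2)^6, and likewise for blue, so P[monochromatic] = 2·(1/2)^6 = 2^{1 − 6} = 1/32.
Summing: E[X] = C(37, 4) · 2^{1 − 6} = 66045 · 1/32 = 66045/32.
Numerically: E[X] ≈ 2063.906250.

E[X] = C(37,4)·2^(1−C(4,2)) = 66045/32 ≈ 2063.906250.


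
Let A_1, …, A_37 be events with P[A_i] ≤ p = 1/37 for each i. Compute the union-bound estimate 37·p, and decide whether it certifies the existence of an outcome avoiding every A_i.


Union bound: P[∪_{i=1}^{37} A_i] ≤ Σ_i P[A_i] ≤ 37·p = 37·(1/37) = 1.
Numerically: 1 ≈ 1.0000.
Is 1 < 1? NO.
Since the bound 1 is ≥ 1, the union bound is uninformative here; it does NOT by itself certify existence.

37·p = 1 ≈ 1.0000; existence NOT certified by the union bound.


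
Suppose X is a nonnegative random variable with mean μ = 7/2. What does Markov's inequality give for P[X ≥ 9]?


μ = E[X] = 7/2, a = 9.
Markov: P[X ≥ 9] ≤ μ/a = (7/2)/9 = 7/18.
Numerically: ≈ 0.388889.
(Since a = 9 > μ = 3.500000, the bound 7/18 is < 1 and informative.)

P[X ≥ 9] ≤ 7/18 ≈ 0.388889.


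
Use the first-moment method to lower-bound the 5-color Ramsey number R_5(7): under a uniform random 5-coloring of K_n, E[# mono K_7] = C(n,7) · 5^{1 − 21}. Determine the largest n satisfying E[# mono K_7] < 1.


We need C(n, 7) · 5^{1 − 21} < 1, i.e. C(n, 7) < 5^{21 − 1} = 95367431640625.
Check values of n near the boundary:
  n = 332: C(332, 7) = 82772214646616; 82772214646616 < 95367431640625? YES
  n = 333: C(333, 7) = 84549532139028; 84549532139028 < 95367431640625? YES
  n = 334: C(334, 7) = 86359460961576; 86359460961576 < 95367431640625? YES
  n = 335: C(335, 7) = 88202498238195; 88202498238195 < 95367431640625? YES
  n = 336: C(336, 7) = 90079147136880; 90079147136880 < 95367431640625? YES
  n = 337: C(337, 7) = 91989916924632; 91989916924632 < 95367431640625? YES
  n = 338: C(338, 7) = 93935323022736; 93935323022736 < 95367431640625? YES
  n = 339: C(339, 7) = 95915887062372; 95915887062372 < 95367431640625? NO
The largest n with C(n, 7) < 95367431640625 is n = 338 (where E[X] = 93935323022736/95367431640625 ≈ 0.9849833). Hence R_5(7) > 338, i.e. R_5(7) ≥ 339.

Largest n = 338; hence R_5(7) > 338.


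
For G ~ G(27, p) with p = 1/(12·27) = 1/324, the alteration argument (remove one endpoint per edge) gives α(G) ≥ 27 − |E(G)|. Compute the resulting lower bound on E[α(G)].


E[|E(G)|] = C(27, 2)·p = 351 · (1/324) = 13/12.
E[α(G)] ≥ n − E[|E(G)|] = 27 − 13/12 = 311/12.
Numerically: ≈ 25.91667.
(This is only a lower bound; the true E[α(G)] may be larger.)

E[α(G)] ≥ 311/12 ≈ 25.91667.


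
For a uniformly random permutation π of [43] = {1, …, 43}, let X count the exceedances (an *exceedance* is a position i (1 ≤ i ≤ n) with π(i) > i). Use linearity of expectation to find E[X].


Write X = Σ_{i=1}^{43} X_i, where X_i = 1_{π(i) > i}.
For each fixed i, π(i) is uniform over {1, …, 43} (marginal of a uniform permutation), so P[π(i) > i] = (n − i)/n. Summing: Σ_{i=1}^{43} (n − i)/n = (0 + 1 + … + 42)/43 = 43(43 − 1)/(2·43) = (43 − 1)/2.
Hence E[X] = Σ_{i=1}^{43} (43 − i)/43 = 21 ≈ 21.000.

E[X] = 21 = 21.000.


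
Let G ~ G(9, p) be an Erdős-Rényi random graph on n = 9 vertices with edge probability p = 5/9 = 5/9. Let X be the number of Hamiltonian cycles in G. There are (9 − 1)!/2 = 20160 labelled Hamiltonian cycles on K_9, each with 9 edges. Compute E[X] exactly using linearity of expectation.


K_9 has (9 − 1)!/2 = 20160 labelled Hamiltonian cycles.
For each such Hamiltonian cycle H, let X_H = 1 if all 9 edges of H are present in G. Then P[X_H = 1] = p^{9} = (5/9)^{9} = 1953125/387420489.
Summing the indicators: E[X] = Σ_H E[X_H] = 20160 · p^{9} = 20160 · 1953125/387420489 = 4375000000/43046721.
Numerically: E[X] ≈ 101.634.

E[X] = 20160 · (5/9)^{9} = 4375000000/43046721 ≈ 101.634.


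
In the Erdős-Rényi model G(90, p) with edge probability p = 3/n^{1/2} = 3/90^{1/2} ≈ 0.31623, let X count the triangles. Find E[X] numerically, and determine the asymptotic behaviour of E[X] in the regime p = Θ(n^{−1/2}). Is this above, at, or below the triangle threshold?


Number of potential triangles: C(90, 3) = 117480.
Each occurs with probability p³ ≈ (0.31623)³ ≈ 3.1622777e-02.
By linearity: E[X] = C(90, 3)·p³ ≈ 117480 · 3.1622777e-02 ≈ 3715.04380.
Since α = 1/2 < 1, p = c/n^{1/2} ≫ 1/n is above the triangle threshold p ~ 1/n. Asymptotically E[X] ~ (c³/6)·n^{3(1−α)} = (3³/6)·n^{1.5} → ∞; triangles are abundant w.h.p.

E[X] ≈ 3715.04380; in regime p = Θ(1/n^{1/2}) E[X] diverges (above the triangle threshold p ~ 1/n).


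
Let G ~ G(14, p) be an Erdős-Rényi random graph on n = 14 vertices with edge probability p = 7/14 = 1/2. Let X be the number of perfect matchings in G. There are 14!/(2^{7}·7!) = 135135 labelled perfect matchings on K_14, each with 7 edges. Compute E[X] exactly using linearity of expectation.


K_14 has 14!/(2^{7}·7!) = 135135 labelled perfect matchings.
For each such perfect matching H, let X_H = 1 if all 7 edges of H are present in G. Then P[X_H = 1] = p^{7} = (1/2)^{7} = 1/128.
By linearity: E[X] = Σ_H E[X_H] = 135135 · p^{7} = 135135 · 1/128 = 135135/128.
Numerically: E[X] ≈ 1055.74.

E[X] = 135135 · (1/2)^{7} = 135135/128 ≈ 1055.74.


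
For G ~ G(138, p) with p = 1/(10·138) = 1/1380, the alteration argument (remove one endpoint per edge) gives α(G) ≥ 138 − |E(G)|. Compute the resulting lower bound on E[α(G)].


E[|E(G)|] = C(138, 2)·p = 9453 · (1/1380) = 137/20.
E[α(G)] ≥ n − E[|E(G)|] = 138 − 137/20 = 2623/20.
Numerically: ≈ 131.150.
(This is only a lower bound; the true E[α(G)] may be larger.)

E[α(G)] ≥ 2623/20 ≈ 131.150.


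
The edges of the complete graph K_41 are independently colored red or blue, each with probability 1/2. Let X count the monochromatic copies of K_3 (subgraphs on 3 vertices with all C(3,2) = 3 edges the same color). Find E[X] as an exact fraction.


Let X = Σ_S X_S over the C(41, 3) = 10660 subsets S of size 3, where X_S = 1 if the K_3 on S is monochromatic.
For a fixed S, the K_3 on S has C(3, 2) = 3 edges. P[all 3 edges red] = (1/2)^3, and likewise for blue, so P[monochromatic] = 2·(1/2)^3 = 2^{1 − 3} = 1/4.
By linearity of expectation: E[X] = C(41, 3) · 2^{1 − 3} = 10660 · 1/4 = 2665.
Numerically: E[X] ≈ 2665.000.

E[X] = C(41,3)·2^(1−C(3,2)) = 2665 ≈ 2665.000.


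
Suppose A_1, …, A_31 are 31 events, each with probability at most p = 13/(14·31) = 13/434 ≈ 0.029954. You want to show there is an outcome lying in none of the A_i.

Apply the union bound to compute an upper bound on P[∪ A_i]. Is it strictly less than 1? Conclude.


Union bound: P[∪_{i=1}^{31} A_i] ≤ Σ_i P[A_i] ≤ 31·p = 31·(13/434) = 13/14.
Numerically: 13/14 ≈ 0.928571.
Is 13/14 < 1? YES.
Since P[∪ A_i] ≤ 13/14 < 1, the complement has P[∩ A_i^c] ≥ 1 − 13/14 = 1/14 > 0, so some outcome avoids every A_i.

31·p = 13/14 ≈ 0.928571; existence CERTIFIED by the union bound.


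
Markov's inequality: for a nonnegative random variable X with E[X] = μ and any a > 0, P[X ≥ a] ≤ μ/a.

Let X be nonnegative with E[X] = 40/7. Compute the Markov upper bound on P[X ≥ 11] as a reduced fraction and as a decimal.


μ = E[X] = 40/7, a = 11.
Markov: P[X ≥ 11] ≤ μ/a = (40/7)/11 = 40/77.
Numerically: ≈ 0.519481.
(Since a = 11 > μ = 5.714286, the bound 40/77 is < 1 and informative.)

P[X ≥ 11] ≤ 40/77 ≈ 0.519481.


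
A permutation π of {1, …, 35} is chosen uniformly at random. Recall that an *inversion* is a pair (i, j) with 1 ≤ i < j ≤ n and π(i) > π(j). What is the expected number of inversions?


Write X = Σ X_I over the C(35, 2) = 595 pairs i < j, with X_I the indicator of one inversion.
There are 595 indicators.
For each fixed pair i < j, the values π(i) and π(j) are two distinct elements of {1, …, 35} in uniformly random order; by symmetry P[π(i) > π(j)] = 1/2.
By linearity: E[X] = 595 · (1/2) = C(35, 2) · (1/2) = 595/2 = 595/2 ≈ 297.50000.

E[X] = 595/2 = 297.50000.


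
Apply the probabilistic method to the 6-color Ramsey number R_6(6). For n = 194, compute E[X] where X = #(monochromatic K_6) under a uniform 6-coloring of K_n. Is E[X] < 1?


E[X] = C(194, 6) · 6^{1 − 15} = 68482017072 · 6^{−14} = 68482017072/78364164096.
As a reduced fraction: E[X] = 475569563/544195584 ≈ 0.8739.
Is E[X] < 1? YES.
Since E[X] < 1, there exists a 6-coloring of K_{194} with no monochromatic K_6; hence R_6(6) > 194.

E[X] = 475569563/544195584 ≈ 0.8739; E[X] < 1, so R_6(6) > 194.


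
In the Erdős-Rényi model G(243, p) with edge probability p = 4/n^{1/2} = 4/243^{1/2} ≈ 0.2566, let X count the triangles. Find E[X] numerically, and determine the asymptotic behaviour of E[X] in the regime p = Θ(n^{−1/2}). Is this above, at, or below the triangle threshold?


Number of potential triangles: C(243, 3) = 2362041.
Each occurs with probability p³ ≈ (0.2566)³ ≈ 1.689548e-02.
By linearity: E[X] = C(243, 3)·p³ ≈ 2362041 · 1.689548e-02 ≈ 39907.8191.
Since α = 1/2 < 1, p = c/n^{1/2} ≫ 1/n is above the triangle threshold p ~ 1/n. Asymptotically E[X] ~ (c³/6)·n^{3(1−α)} = (4³/6)·n^{1.5} → ∞; triangles are abundant w.h.p.

E[X] ≈ 39907.8191; in regime p = Θ(1/n^{1/2}) E[X] diverges (above the triangle threshold p ~ 1/n).


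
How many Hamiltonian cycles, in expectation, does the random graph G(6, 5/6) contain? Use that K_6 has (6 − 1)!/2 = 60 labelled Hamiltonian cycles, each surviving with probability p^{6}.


K_6 has (6 − 1)!/2 = 60 labelled Hamiltonian cycles.
For each such Hamiltonian cycle H, let X_H = 1 if all 6 edges of H are present in G. Then P[X_H = 1] = p^{6} = (5/6)^{6} = 15625/46656.
By linearity of expectation: E[X] = Σ_H E[X_H] = 60 · p^{6} = 60 · 15625/46656 = 78125/3888.
Numerically: E[X] ≈ 20.0939.

E[X] = 60 · (5/6)^{6} = 78125/3888 ≈ 20.0939.


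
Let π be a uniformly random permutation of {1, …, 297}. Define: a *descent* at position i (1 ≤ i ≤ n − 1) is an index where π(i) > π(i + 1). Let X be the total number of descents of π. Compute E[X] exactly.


Write X = Σ X_I over i = 1, …, 296, with X_I the indicator of one descent.
There are 296 indicators.
For each fixed i, the pair (π(i), π(i+1)) is a uniformly random ordered pair of distinct values from {1, …, 297}; by symmetry P[π(i) > π(i+1)] = 1/2.
By linearity: E[X] = 296 · (1/2) = (297 − 1) · (1/2) = 148 ≈ 148.0000.

E[X] = 148 = 148.0000.


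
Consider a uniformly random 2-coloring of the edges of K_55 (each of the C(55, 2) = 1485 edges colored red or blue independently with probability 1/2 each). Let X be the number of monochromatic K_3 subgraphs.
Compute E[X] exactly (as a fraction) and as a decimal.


Let X = Σ_S X_S over the C(55, 3) = 26235 subsets S of size 3, where X_S = 1 if the K_3 on S is monochromatic.
For a fixed S, the K_3 on S has C(3, 2) = 3 edges. P[all 3 edges red] = (1/2)^3, and likewise for blue, so P[monochromatic] = 2·(1/2)^3 = 2^{1 − 3} = 1/4.
By linearity of expectation: E[X] = C(55, 3) · 2^{1 − 3} = 26235 · 1/4 = 26235/4.
Numerically: E[X] ≈ 6558.7500.

E[X] = C(55,3)·2^(1−C(3,2)) = 26235/4 ≈ 6558.7500.


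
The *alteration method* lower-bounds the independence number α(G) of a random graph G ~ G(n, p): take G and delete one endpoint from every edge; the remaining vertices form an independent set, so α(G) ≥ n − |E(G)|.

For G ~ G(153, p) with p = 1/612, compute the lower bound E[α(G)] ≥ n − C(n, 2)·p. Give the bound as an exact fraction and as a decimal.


E[|E(G)|] = C(153, 2)·p = 11628 · (1/612) = 19.
E[α(G)] ≥ n − E[|E(G)|] = 153 − 19 = 134.
Numerically: ≈ 134.000000.
(This is only a lower bound; the true E[α(G)] may be larger.)

E[α(G)] ≥ 134 ≈ 134.000000.


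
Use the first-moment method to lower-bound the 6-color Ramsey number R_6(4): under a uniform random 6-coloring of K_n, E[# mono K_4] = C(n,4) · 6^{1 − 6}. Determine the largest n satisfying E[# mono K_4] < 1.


We need C(n, 4) · 6^{1 − 6} < 1, i.e. C(n, 4) < 6^{6 − 1} = 7776.
Check values of n near the boundary:
  n = 21: C(21, 4) = 5985; 5985 < 7776? YES
  n = 22: C(22, 4) = 7315; 7315 < 7776? YES
  n = 23: C(23, 4) = 8855; 8855 < 7776? NO
  n = 24: C(24, 4) = 10626; 10626 < 7776? NO
The largest n with C(n, 4) < 7776 is n = 22 (where E[X] = 7315/7776 ≈ 0.941). Hence R_6(4) > 22, i.e. R_6(4) ≥ 23.

Largest n = 22; hence R_6(4) > 22.


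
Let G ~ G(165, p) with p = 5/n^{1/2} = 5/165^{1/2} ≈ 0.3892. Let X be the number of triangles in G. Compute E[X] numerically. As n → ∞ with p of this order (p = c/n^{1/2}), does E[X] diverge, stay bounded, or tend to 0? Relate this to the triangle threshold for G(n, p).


Number of potential triangles: C(165, 3) = 735130.
Each occurs with probability p³ ≈ (0.3892)³ ≈ 5.897719e-02.
By linearity: E[X] = C(165, 3)·p³ ≈ 735130 · 5.897719e-02 ≈ 43355.9037.
Since α = 1/2 < 1, p = c/n^{1/2} ≫ 1/n is above the triangle threshold p ~ 1/n. Asymptotically E[X] ~ (c³/6)·n^{3(1−α)} = (5³/6)·n^{1.5} → ∞; triangles are abundant w.h.p.

E[X] ≈ 43355.9037; in regime p = Θ(1/n^{1/2}) E[X] diverges (above the triangle threshold p ~ 1/n).


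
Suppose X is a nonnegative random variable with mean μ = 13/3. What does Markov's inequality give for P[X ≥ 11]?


μ = E[X] = 13/3, a = 11.
Markov: P[X ≥ 11] ≤ μ/a = (13/3)/11 = 13/33.
Numerically: ≈ 0.39394.
(Since a = 11 > μ = 4.33333, the bound 13/33 is < 1 and informative.)

P[X ≥ 11] ≤ 13/33 ≈ 0.39394.


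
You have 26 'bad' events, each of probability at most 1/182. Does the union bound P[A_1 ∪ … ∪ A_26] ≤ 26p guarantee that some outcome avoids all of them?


Union bound: P[∪_{i=1}^{26} A_i] ≤ Σ_i P[A_i] ≤ 26·p = 26·(1/182) = 1/7.
Numerically: 1/7 ≈ 0.1429.
Is 1/7 < 1? YES.
Since P[∪ A_i] ≤ 1/7 < 1, the complement has P[∩ A_i^c] ≥ 1 − 1/7 = 6/7 > 0, so some outcome avoids every A_i.

26·p = 1/7 ≈ 0.1429; existence CERTIFIED by the union bound.


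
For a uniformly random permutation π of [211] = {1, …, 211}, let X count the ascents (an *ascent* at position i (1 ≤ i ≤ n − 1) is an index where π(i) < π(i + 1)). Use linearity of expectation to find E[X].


Write X = Σ X_I over i = 1, …, 210, with X_I the indicator of one ascent.
There are 210 indicators.
For each fixed i, the pair (π(i), π(i+1)) is a uniformly random ordered pair of distinct values from {1, …, 211}; by symmetry P[π(i) < π(i+1)] = 1/2.
By linearity: E[X] = 210 · (1/2) = (211 − 1) · (1/2) = 105 ≈ 105.000000.

E[X] = 105 = 105.000000.


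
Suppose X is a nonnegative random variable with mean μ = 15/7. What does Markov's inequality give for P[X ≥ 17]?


μ = E[X] = 15/7, a = 17.
Markov: P[X ≥ 17] ≤ μ/a = (15/7)/17 = 15/119.
Numerically: ≈ 0.126.
(Since a = 17 > μ = 2.143, the bound 15/119 is < 1 and informative.)

P[X ≥ 17] ≤ 15/119 ≈ 0.126.


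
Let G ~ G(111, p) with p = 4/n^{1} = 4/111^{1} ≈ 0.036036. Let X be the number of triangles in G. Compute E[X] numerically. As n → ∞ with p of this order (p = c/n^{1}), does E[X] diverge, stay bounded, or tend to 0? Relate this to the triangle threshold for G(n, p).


Number of potential triangles: C(111, 3) = 221815.
Each occurs with probability p³ ≈ (0.036036)³ ≈ 4.67962484e-05.
By linearity: E[X] = C(111, 3)·p³ ≈ 221815 · 4.67962484e-05 ≈ 10.380110.
Here α = 1, so p = 4/n is exactly at the triangle threshold p ~ 1/n. Asymptotically E[X] → c³/6 = 4³/6 = 32/3 ≈ 10.666667, a bounded constant. In this regime the triangle count is asymptotically Poisson(c³/6).

E[X] ≈ 10.380110; in regime p = Θ(1/n^{1}) E[X] stays bounded (at the triangle threshold p ~ 1/n).


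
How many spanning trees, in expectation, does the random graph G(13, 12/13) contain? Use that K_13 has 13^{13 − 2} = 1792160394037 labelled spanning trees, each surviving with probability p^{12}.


K_13 has 13^{13 − 2} = 1792160394037 labelled spanning trees.
For each such spanning tree H, let X_H = 1 if all 12 edges of H are present in G. Then P[X_H = 1] = p^{12} = (12/13)^{12} = 8916100448256/23298085122481.
By linearity of expectation: E[X] = Σ_H E[X_H] = 1792160394037 · p^{12} = 1792160394037 · 8916100448256/23298085122481 = 8916100448256/13.
Numerically: E[X] ≈ 6.8585e+11.

E[X] = 1792160394037 · (12/13)^{12} = 8916100448256/13 ≈ 6.8585e+11.


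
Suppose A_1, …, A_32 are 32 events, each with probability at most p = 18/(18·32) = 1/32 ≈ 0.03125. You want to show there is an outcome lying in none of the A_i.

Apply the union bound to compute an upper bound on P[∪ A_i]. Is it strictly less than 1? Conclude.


Union bound: P[∪_{i=1}^{32} A_i] ≤ Σ_i P[A_i] ≤ 32·p = 32·(1/32) = 1.
Numerically: 1 ≈ 1.00000.
Is 1 < 1? NO.
Since the bound 1 is ≥ 1, the union bound is uninformative here; it does NOT by itself certify existence.

32·p = 1 ≈ 1.00000; existence NOT certified by the union bound.


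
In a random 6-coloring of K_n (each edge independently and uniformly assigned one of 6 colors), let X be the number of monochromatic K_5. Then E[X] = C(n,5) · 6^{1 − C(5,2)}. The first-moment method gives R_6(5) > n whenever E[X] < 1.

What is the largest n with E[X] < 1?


We need C(n, 5) · 6^{1 − 10} < 1, i.e. C(n, 5) < 6^{10 − 1} = 10077696.
Check values of n near the boundary:
  n = 64: C(64, 5) = 7624512; 7624512 < 10077696? YES
  n = 65: C(65, 5) = 8259888; 8259888 < 10077696? YES
  n = 66: C(66, 5) = 8936928; 8936928 < 10077696? YES
  n = 67: C(67, 5) = 9657648; 9657648 < 10077696? YES
  n = 68: C(68, 5) = 10424128; 10424128 < 10077696? NO
  n = 69: C(69, 5) = 11238513; 11238513 < 10077696? NO
The largest n with C(n, 5) < 10077696 is n = 67 (where E[X] = 67067/69984 ≈ 0.958). Hence R_6(5) > 67, i.e. R_6(5) ≥ 68.

Largest n = 67; hence R_6(5) > 67.


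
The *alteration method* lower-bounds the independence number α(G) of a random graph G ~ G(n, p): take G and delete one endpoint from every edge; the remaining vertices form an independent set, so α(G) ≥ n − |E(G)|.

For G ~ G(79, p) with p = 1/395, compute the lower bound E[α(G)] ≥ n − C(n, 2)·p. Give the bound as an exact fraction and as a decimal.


E[|E(G)|] = C(79, 2)·p = 3081 · (1/395) = 39/5.
E[α(G)] ≥ n − E[|E(G)|] = 79 − 39/5 = 356/5.
Numerically: ≈ 71.20000.
(This is only a lower bound; the true E[α(G)] may be larger.)

E[α(G)] ≥ 356/5 ≈ 71.20000.


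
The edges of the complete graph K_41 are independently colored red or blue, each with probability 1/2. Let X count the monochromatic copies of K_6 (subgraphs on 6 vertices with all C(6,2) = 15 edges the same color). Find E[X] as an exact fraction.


Let X = Σ_S X_S over the C(41, 6) = 4496388 subsets S of size 6, where X_S = 1 if the K_6 on S is monochromatic.
For a fixed S, the K_6 on S has C(6, 2) = 15 edges. P[all 15 edges red] = (1/2)^15, and likewise for blue, so P[monochromatic] = 2·(1/2)^15 = 2^{1 − 15} = 1/16384.
By linearity of expectation: E[X] = C(41, 6) · 2^{1 − 15} = 4496388 · 1/16384 = 1124097/4096.
Numerically: E[X] ≈ 274.4377.

E[X] = C(41,6)·2^(1−C(6,2)) = 1124097/4096 ≈ 274.4377.


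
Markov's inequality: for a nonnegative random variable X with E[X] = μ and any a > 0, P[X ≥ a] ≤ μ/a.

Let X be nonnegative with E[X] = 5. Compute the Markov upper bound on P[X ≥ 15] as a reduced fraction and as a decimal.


μ = E[X] = 5, a = 15.
Markov: P[X ≥ 15] ≤ μ/a = (5)/15 = 1/3.
Numerically: ≈ 0.333.
(Since a = 15 > μ = 5.000, the bound 1/3 is < 1 and informative.)

P[X ≥ 15] ≤ 1/3 ≈ 0.333.


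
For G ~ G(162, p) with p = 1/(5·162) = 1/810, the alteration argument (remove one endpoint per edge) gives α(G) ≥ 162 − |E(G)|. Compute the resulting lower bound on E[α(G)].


E[|E(G)|] = C(162, 2)·p = 13041 · (1/810) = 161/10.
E[α(G)] ≥ n − E[|E(G)|] = 162 − 161/10 = 1459/10.
Numerically: ≈ 145.90000.
(This is only a lower bound; the true E[α(G)] may be larger.)

E[α(G)] ≥ 1459/10 ≈ 145.90000.


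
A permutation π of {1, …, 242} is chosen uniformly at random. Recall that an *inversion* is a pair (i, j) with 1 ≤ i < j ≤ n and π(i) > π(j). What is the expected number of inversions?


Write X = Σ X_I over the C(242, 2) = 29161 pairs i < j, with X_I the indicator of one inversion.
There are 29161 indicators.
For each fixed pair i < j, the values π(i) and π(j) are two distinct elements of {1, …, 242} in uniformly random order; by symmetry P[π(i) > π(j)] = 1/2.
By linearity: E[X] = 29161 · (1/2) = C(242, 2) · (1/2) = 29161/2 = 29161/2 ≈ 14580.5000.

E[X] = 29161/2 = 14580.5000.


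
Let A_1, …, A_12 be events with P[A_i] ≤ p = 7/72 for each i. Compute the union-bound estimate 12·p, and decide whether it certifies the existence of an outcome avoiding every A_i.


Union bound: P[∪_{i=1}^{12} A_i] ≤ Σ_i P[A_i] ≤ 12·p = 12·(7/72) = 7/6.
Numerically: 7/6 ≈ 1.166667.
Is 7/6 < 1? NO.
Since the bound 7/6 is ≥ 1, the union bound is uninformative here; it does NOT by itself certify existence.

12·p = 7/6 ≈ 1.166667; existence NOT certified by the union bound.


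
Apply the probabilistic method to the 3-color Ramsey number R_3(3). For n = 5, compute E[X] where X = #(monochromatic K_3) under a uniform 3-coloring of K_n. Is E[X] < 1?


E[X] = C(5, 3) · 3^{1 − 3} = 10 · 3^{−2} = 10/9.
As a reduced fraction: E[X] = 10/9 ≈ 1.11111.
Is E[X] < 1? NO.
Since E[X] ≥ 1, the first-moment bound is inconclusive at n = 5; it does NOT by itself certify R_3(3) > 5.

E[X] = 10/9 ≈ 1.11111; E[X] ≥ 1; first-moment method inconclusive here.


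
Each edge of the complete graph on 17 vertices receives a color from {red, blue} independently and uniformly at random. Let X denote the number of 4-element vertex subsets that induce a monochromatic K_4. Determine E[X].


Let X = Σ_S X_S over the C(17, 4) = 2380 subsets S of size 4, where X_S = 1 if the K_4 on S is monochromatic.
For a fixed S, the K_4 on S has C(4, 2) = 6 edges. P[all 6 edges red] = (1/2)^6, and likewise for blue, so P[monochromatic] = 2·(1/2)^6 = 2^{1 − 6} = 1/32.
By linearity of expectation: E[X] = C(17, 4) · 2^{1 − 6} = 2380 · 1/32 = 595/8.
Numerically: E[X] ≈ 74.37500.

E[X] = C(17,4)·2^(1−C(4,2)) = 595/8 ≈ 74.37500.


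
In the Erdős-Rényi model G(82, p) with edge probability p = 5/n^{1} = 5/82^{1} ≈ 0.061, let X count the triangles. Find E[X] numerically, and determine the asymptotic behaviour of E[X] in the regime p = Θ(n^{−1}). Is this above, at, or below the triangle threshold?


Number of potential triangles: C(82, 3) = 88560.
Each occurs with probability p³ ≈ (0.061)³ ≈ 2.26709e-04.
By linearity: E[X] = C(82, 3)·p³ ≈ 88560 · 2.26709e-04 ≈ 20.077.
Here α = 1, so p = 5/n is exactly at the triangle threshold p ~ 1/n. Asymptotically E[X] → c³/6 = 5³/6 = 125/6 ≈ 20.833, a bounded constant. In this regime the triangle count is asymptotically Poisson(c³/6).

E[X] ≈ 20.077; in regime p = Θ(1/n^{1}) E[X] stays bounded (at the triangle threshold p ~ 1/n).


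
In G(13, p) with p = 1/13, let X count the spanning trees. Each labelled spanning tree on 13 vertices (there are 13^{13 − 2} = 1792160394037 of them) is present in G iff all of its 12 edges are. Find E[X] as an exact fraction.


K_13 has 13^{13 − 2} = 1792160394037 labelled spanning trees.
For each such spanning tree H, let X_H = 1 if all 12 edges of H are present in G. Then P[X_H = 1] = p^{12} = (1/13)^{12} = 1/23298085122481.
By linearity: E[X] = Σ_H E[X_H] = 1792160394037 · p^{12} = 1792160394037 · 1/23298085122481 = 1/13.
Numerically: E[X] ≈ 0.0769.

E[X] = 1792160394037 · (1/13)^{12} = 1/13 ≈ 0.0769.


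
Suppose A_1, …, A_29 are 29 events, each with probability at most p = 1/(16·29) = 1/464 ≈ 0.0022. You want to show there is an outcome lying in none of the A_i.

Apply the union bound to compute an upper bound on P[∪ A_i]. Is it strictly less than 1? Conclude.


Union bound: P[∪_{i=1}^{29} A_i] ≤ Σ_i P[A_i] ≤ 29·p = 29·(1/464) = 1/16.
Numerically: 1/16 ≈ 0.0625.
Is 1/16 < 1? YES.
Since P[∪ A_i] ≤ 1/16 < 1, the complement has P[∩ A_i^c] ≥ 1 − 1/16 = 15/16 > 0, so some outcome avoids every A_i.

29·p = 1/16 ≈ 0.0625; existence CERTIFIED by the union bound.


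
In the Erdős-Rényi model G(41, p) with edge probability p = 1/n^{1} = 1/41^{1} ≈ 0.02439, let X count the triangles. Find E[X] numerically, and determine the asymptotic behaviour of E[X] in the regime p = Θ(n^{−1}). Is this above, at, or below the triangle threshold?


Number of potential triangles: C(41, 3) = 10660.
Each occurs with probability p³ ≈ (0.02439)³ ≈ 1.450937e-05.
By linearity: E[X] = C(41, 3)·p³ ≈ 10660 · 1.450937e-05 ≈ 0.1547.
Here α = 1, so p = 1/n is exactly at the triangle threshold p ~ 1/n. Asymptotically E[X] → c³/6 = 1³/6 = 1/6 ≈ 0.1667, a bounded constant. In this regime the triangle count is asymptotically Poisson(c³/6).

E[X] ≈ 0.1547; in regime p = Θ(1/n^{1}) E[X] stays bounded (at the triangle threshold p ~ 1/n).


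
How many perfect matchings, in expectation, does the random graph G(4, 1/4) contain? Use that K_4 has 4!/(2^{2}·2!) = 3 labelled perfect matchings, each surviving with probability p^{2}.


K_4 has 4!/(2^{2}·2!) = 3 labelled perfect matchings.
For each such perfect matching H, let X_H = 1 if all 2 edges of H are present in G. Then P[X_H = 1] = p^{2} = (1/4)^{2} = 1/16.
By linearity of expectation: E[X] = Σ_H E[X_H] = 3 · p^{2} = 3 · 1/16 = 3/16.
Numerically: E[X] ≈ 0.1875.

E[X] = 3 · (1/4)^{2} = 3/16 ≈ 0.1875.


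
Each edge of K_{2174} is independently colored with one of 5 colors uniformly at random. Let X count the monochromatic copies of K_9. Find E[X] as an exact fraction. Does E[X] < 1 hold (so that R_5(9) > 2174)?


E[X] = C(2174, 9) · 5^{1 − 36} = 2940165687188920530702934 · 5^{−35} = 2940165687188920530702934/2910383045673370361328125.
As a reduced fraction: E[X] = 2940165687188920530702934/2910383045673370361328125 ≈ 1.0102.
Is E[X] < 1? NO.
Since E[X] ≥ 1, the first-moment bound is inconclusive at n = 2174; it does NOT by itself certify R_5(9) > 2174.

E[X] = 2940165687188920530702934/2910383045673370361328125 ≈ 1.0102; E[X] ≥ 1; first-moment method inconclusive here.
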